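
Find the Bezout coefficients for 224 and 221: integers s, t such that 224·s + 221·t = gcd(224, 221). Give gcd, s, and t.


Euclidean algorithm on (224, 221) — divide until remainder is 0:
  224 = 1 · 221 + 3
  221 = 73 · 3 + 2
  3 = 1 · 2 + 1
  2 = 2 · 1 + 0
gcd(224, 221) = 1.
Track Bezout coefficients alongside the remainders: start with r₀ = 224 = a·1 + b·0 (s = 1, t = 0) and r₁ = 221 = a·0 + b·1 (s = 0, t = 1); each new remainder r_{k+1} = r_{k-1} − q_k·r_k inherits s_{k+1} = s_{k-1} − q_k·s_k, t_{k+1} = t_{k-1} − q_k·t_k, so r_k = a·s_k + b·t_k at every step:
  q = 1: r = 3, s = 1 − 1·0 = 1, t = 0 − 1·1 = -1  (check: 224·1 + 221·(-1) = 3)
  q = 73: r = 2, s = 0 − 73·1 = -73, t = 1 − 73·(-1) = 74  (check: 224·(-73) + 221·74 = 2)
  q = 1: r = 1, s = 1 − 1·(-73) = 74, t = -1 − 1·74 = -75  (check: 224·74 + 221·(-75) = 1)
The row with r = 1 (the gcd) gives the Bezout coefficients s = 74, t = -75.
Result: 224 · (74) + 221 · (-75) = 1.

gcd(224, 221) = 1; s = 74, t = -75 (check: 224·74 + 221·(-75) = 1).


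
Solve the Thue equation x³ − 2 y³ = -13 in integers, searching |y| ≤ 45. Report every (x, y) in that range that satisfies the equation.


The equation is x³ - 2y³ = -13. For fixed y, x³ = 2·y³ − 13, so a solution requires the RHS to be a perfect cube.
Strategy: iterate y from -45 to 45, compute RHS = 2·y³ − 13, and check whether it is a (positive or negative) perfect cube.
Check small values of y:
  y = 0: RHS = -13 is not a perfect cube.
  y = 1: RHS = -11 is not a perfect cube.
  y = -1: RHS = -15 is not a perfect cube.
  y = 2: RHS = 3 is not a perfect cube.
  y = -2: RHS = -29 is not a perfect cube.
  y = 3: RHS = 41 is not a perfect cube.
  y = -3: RHS = -67 is not a perfect cube.
Continuing the search up to |y| = 45 finds no solutions either.
No (x, y) in the scanned range satisfies the equation.

No integer solutions with |y| ≤ 45.


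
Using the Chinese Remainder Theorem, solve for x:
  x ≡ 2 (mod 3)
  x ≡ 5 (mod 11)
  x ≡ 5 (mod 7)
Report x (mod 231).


Moduli 3, 11, 7 are pairwise coprime; by CRT there is a unique solution modulo M = 3 · 11 · 7 = 231.
Solve pairwise, accumulating the modulus:
  Start with x ≡ 2 (mod 3).
  Combine with x ≡ 5 (mod 11): since gcd(3, 11) = 1, we get a unique residue mod 33.
    Write x = 2 + 3·t and substitute into x ≡ 5 (mod 11): 3·t ≡ 5 − 2 = 3 (mod 11).
    The inverse of 3 mod 11 is 4 (since 3·4 = 12 = 1·11 + 1), so t ≡ 4·3 = 12 ≡ 1 (mod 11).
    Then x = 2 + 3·1 = 5, valid modulo lcm(3, 11) = 33: x ≡ 5 (mod 33).
  Combine with x ≡ 5 (mod 7): since gcd(33, 7) = 1, we get a unique residue mod 231.
    Write x = 5 + 33·t and substitute into x ≡ 5 (mod 7): 33·t ≡ 5 − 5 = 0 (mod 7).
    Reduce coefficients mod 7: 5·t ≡ 0 (mod 7).
    The inverse of 5 mod 7 is 3 (since 5·3 = 15 = 2·7 + 1), so t ≡ 3·0 = 0 ≡ 0 (mod 7).
    Then x = 5 + 33·0 = 5, valid modulo lcm(33, 7) = 231: x ≡ 5 (mod 231).
Verify: 5 mod 3 = 2 ✓, 5 mod 11 = 5 ✓, 5 mod 7 = 5 ✓.

x ≡ 5 (mod 231).


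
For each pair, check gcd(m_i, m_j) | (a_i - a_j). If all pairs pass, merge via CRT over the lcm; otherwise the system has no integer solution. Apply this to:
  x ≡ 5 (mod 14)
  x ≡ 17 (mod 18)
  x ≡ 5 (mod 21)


Moduli 14, 18, 21 are not pairwise coprime, so CRT works modulo lcm(m_i) when all pairwise compatibility conditions hold.
Pairwise compatibility: gcd(m_i, m_j) must divide a_i - a_j for every pair.
Merge one congruence at a time:
  Start: x ≡ 5 (mod 14).
  Combine with x ≡ 17 (mod 18): gcd(14, 18) = 2; 17 - 5 = 12, which IS divisible by 2, so compatible.
    Write x = 5 + 14·t and substitute into x ≡ 17 (mod 18): 14·t ≡ 17 − 5 = 12 (mod 18).
    Divide the congruence (and modulus) by g = 2: 7·t ≡ 6 (mod 9).
    The inverse of 7 mod 9 is 4 (since 7·4 = 28 = 3·9 + 1), so t ≡ 4·6 = 24 ≡ 6 (mod 9).
    Then x = 5 + 14·6 = 89, valid modulo lcm(14, 18) = 126: x ≡ 89 (mod 126).
  Combine with x ≡ 5 (mod 21): gcd(126, 21) = 21; 5 - 89 = -84, which IS divisible by 21, so compatible.
    Write x = 89 + 126·t and substitute into x ≡ 5 (mod 21): 126·t ≡ 5 − 89 = -84 (mod 21).
    Divide the congruence (and modulus) by g = 21: 6·t ≡ -4 (mod 1).
    Modulo 1 every t works; take t = 0.
    Then x = 89 + 126·0 = 89, valid modulo lcm(126, 21) = 126: x ≡ 89 (mod 126).
Verify: 89 mod 14 = 5, 89 mod 18 = 17, 89 mod 21 = 5.

x ≡ 89 (mod 126).


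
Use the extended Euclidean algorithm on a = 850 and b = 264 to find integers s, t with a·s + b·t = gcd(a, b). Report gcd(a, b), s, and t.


Euclidean algorithm on (850, 264) — divide until remainder is 0:
  850 = 3 · 264 + 58
  264 = 4 · 58 + 32
  58 = 1 · 32 + 26
  32 = 1 · 26 + 6
  26 = 4 · 6 + 2
  6 = 3 · 2 + 0
gcd(850, 264) = 2.
Track Bezout coefficients alongside the remainders: start with r₀ = 850 = a·1 + b·0 (s = 1, t = 0) and r₁ = 264 = a·0 + b·1 (s = 0, t = 1); each new remainder r_{k+1} = r_{k-1} − q_k·r_k inherits s_{k+1} = s_{k-1} − q_k·s_k, t_{k+1} = t_{k-1} − q_k·t_k, so r_k = a·s_k + b·t_k at every step:
  q = 3: r = 58, s = 1 − 3·0 = 1, t = 0 − 3·1 = -3  (check: 850·1 + 264·(-3) = 58)
  q = 4: r = 32, s = 0 − 4·1 = -4, t = 1 − 4·(-3) = 13  (check: 850·(-4) + 264·13 = 32)
  q = 1: r = 26, s = 1 − 1·(-4) = 5, t = -3 − 1·13 = -16  (check: 850·5 + 264·(-16) = 26)
  q = 1: r = 6, s = -4 − 1·5 = -9, t = 13 − 1·(-16) = 29  (check: 850·(-9) + 264·29 = 6)
  q = 4: r = 2, s = 5 − 4·(-9) = 41, t = -16 − 4·29 = -132  (check: 850·41 + 264·(-132) = 2)
The row with r = 2 (the gcd) gives the Bezout coefficients s = 41, t = -132.
Result: 850 · (41) + 264 · (-132) = 2.

gcd(850, 264) = 2; s = 41, t = -132 (check: 850·41 + 264·(-132) = 2).


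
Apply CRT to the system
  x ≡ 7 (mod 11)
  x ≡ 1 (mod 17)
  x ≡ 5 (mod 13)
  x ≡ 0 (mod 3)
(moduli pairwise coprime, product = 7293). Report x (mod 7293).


Product of moduli M = 11 · 17 · 13 · 3 = 7293.
Merge one congruence at a time:
  Start: x ≡ 7 (mod 11).
  Combine with x ≡ 1 (mod 17); new modulus lcm = 187.
    Write x = 7 + 11·t and substitute into x ≡ 1 (mod 17): 11·t ≡ 1 − 7 = -6 (mod 17).
    Reduce coefficients mod 17: 11·t ≡ 11 (mod 17).
    The inverse of 11 mod 17 is 14 (since 11·14 = 154 = 9·17 + 1), so t ≡ 14·11 = 154 ≡ 1 (mod 17).
    Then x = 7 + 11·1 = 18, valid modulo lcm(11, 17) = 187: x ≡ 18 (mod 187).
  Combine with x ≡ 5 (mod 13); new modulus lcm = 2431.
    Write x = 18 + 187·t and substitute into x ≡ 5 (mod 13): 187·t ≡ 5 − 18 = -13 (mod 13).
    Reduce coefficients mod 13: 5·t ≡ 0 (mod 13).
    The inverse of 5 mod 13 is 8 (since 5·8 = 40 = 3·13 + 1), so t ≡ 8·0 = 0 ≡ 0 (mod 13).
    Then x = 18 + 187·0 = 18, valid modulo lcm(187, 13) = 2431: x ≡ 18 (mod 2431).
  Combine with x ≡ 0 (mod 3); new modulus lcm = 7293.
    Write x = 18 + 2431·t and substitute into x ≡ 0 (mod 3): 2431·t ≡ 0 − 18 = -18 (mod 3).
    Reduce coefficients mod 3: 1·t ≡ 0 (mod 3).
    So t ≡ 0 (mod 3).
    Then x = 18 + 2431·0 = 18, valid modulo lcm(2431, 3) = 7293: x ≡ 18 (mod 7293).
Verify against each original: 18 mod 11 = 7, 18 mod 17 = 1, 18 mod 13 = 5, 18 mod 3 = 0.

x ≡ 18 (mod 7293).


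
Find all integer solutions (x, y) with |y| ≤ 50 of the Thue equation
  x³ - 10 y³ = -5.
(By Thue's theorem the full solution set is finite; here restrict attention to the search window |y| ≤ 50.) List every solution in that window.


The equation is x³ - 10y³ = -5. For fixed y, x³ = 10·y³ − 5, so a solution requires the RHS to be a perfect cube.
Strategy: iterate y from -50 to 50, compute RHS = 10·y³ − 5, and check whether it is a (positive or negative) perfect cube.
Check small values of y:
  y = 0: RHS = -5 is not a perfect cube.
  y = 1: RHS = 5 is not a perfect cube.
  y = -1: RHS = -15 is not a perfect cube.
  y = 2: RHS = 75 is not a perfect cube.
  y = -2: RHS = -85 is not a perfect cube.
  y = 3: RHS = 265 is not a perfect cube.
  y = -3: RHS = -275 is not a perfect cube.
Continuing the search up to |y| = 50 finds no solutions either.
No (x, y) in the scanned range satisfies the equation.

No integer solutions with |y| ≤ 50.


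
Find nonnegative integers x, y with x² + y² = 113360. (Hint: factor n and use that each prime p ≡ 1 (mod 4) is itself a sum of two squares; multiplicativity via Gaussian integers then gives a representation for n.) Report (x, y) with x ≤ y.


Step 1: Factor n = 113360 = 2^4 · 5 · 13 · 109.
Step 2: Check the mod-4 condition on each prime factor: 2 = 2 (special); 5 ≡ 1 (mod 4), exponent 1; 13 ≡ 1 (mod 4), exponent 1; 109 ≡ 1 (mod 4), exponent 1.
All primes ≡ 3 (mod 4) appear to even exponent (or don't appear), so by the two-squares theorem n IS expressible as a sum of two squares.
Step 3: Build a representation. Group n = k² · m with k = 4 and m = 5 · 13 · 109 = 7085 (a product of primes ≡ 1 (mod 4)); a representation of m scales to one of n via (k·x)² + (k·y)² = k²(x² + y²). Each prime p ≡ 1 (mod 4) is itself a sum of two squares; find a² by testing p − a² for a perfect square:
  5: 5 − 1² = 4 = 2² ⇒ 5 = 1² + 2².
  13: 13 − 1² = 12, 13 − 2² = 9 = 3² ⇒ 13 = 2² + 3².
  109: 109 − 1² = 108, 109 − 2² = 105, 109 − 3² = 100 = 10² ⇒ 109 = 3² + 10².
  Combine using the Brahmagupta–Fibonacci identity (a² + b²)(c² + d²) = (ac − bd)² + (ad + bc)² = (ac + bd)² + (ad − bc)²:
  5 · 13 = 65: from (1² + 2²)(2² + 3²), take (1·2 − 2·3, 1·3 + 2·2) = (2 − 6, 3 + 4) = (-4, 7); dropping signs (only squares matter) gives (4, 7); check 4² + 7² = 16 + 49 = 65 ✓.
  65 · 109 = 7085: from (4² + 7²)(3² + 10²), take (4·3 − 7·10, 4·10 + 7·3) = (12 − 70, 40 + 21) = (-58, 61); dropping signs (only squares matter) gives (58, 61); check 58² + 61² = 3364 + 3721 = 7085 ✓.
  Scale by k = 4: (4·58, 4·61) = (232, 244).
Step 4: Order so x ≤ y and verify: 232² + 244² = 53824 + 59536 = 113360 = n. ✓

n = 113360 = 232² + 244² (one valid representation with x ≤ y).


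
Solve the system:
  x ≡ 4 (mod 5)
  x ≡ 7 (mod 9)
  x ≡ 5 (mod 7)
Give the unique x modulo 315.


Moduli 5, 9, 7 are pairwise coprime; by CRT there is a unique solution modulo M = 5 · 9 · 7 = 315.
Solve pairwise, accumulating the modulus:
  Start with x ≡ 4 (mod 5).
  Combine with x ≡ 7 (mod 9): since gcd(5, 9) = 1, we get a unique residue mod 45.
    Write x = 4 + 5·t and substitute into x ≡ 7 (mod 9): 5·t ≡ 7 − 4 = 3 (mod 9).
    The inverse of 5 mod 9 is 2 (since 5·2 = 10 = 1·9 + 1), so t ≡ 2·3 = 6 ≡ 6 (mod 9).
    Then x = 4 + 5·6 = 34, valid modulo lcm(5, 9) = 45: x ≡ 34 (mod 45).
  Combine with x ≡ 5 (mod 7): since gcd(45, 7) = 1, we get a unique residue mod 315.
    Write x = 34 + 45·t and substitute into x ≡ 5 (mod 7): 45·t ≡ 5 − 34 = -29 (mod 7).
    Reduce coefficients mod 7: 3·t ≡ 6 (mod 7).
    The inverse of 3 mod 7 is 5 (since 3·5 = 15 = 2·7 + 1), so t ≡ 5·6 = 30 ≡ 2 (mod 7).
    Then x = 34 + 45·2 = 124, valid modulo lcm(45, 7) = 315: x ≡ 124 (mod 315).
Verify: 124 mod 5 = 4 ✓, 124 mod 9 = 7 ✓, 124 mod 7 = 5 ✓.

x ≡ 124 (mod 315).


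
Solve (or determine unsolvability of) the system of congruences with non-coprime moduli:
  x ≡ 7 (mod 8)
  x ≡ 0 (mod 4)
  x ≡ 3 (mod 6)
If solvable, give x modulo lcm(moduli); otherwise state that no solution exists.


Moduli 8, 4, 6 are not pairwise coprime, so CRT works modulo lcm(m_i) when all pairwise compatibility conditions hold.
Pairwise compatibility: gcd(m_i, m_j) must divide a_i - a_j for every pair.
Merge one congruence at a time:
  Start: x ≡ 7 (mod 8).
  Combine with x ≡ 0 (mod 4): gcd(8, 4) = 4, and 0 - 7 = -7 is NOT divisible by 4.
    ⇒ system is inconsistent (no integer solution).

No solution (the system is inconsistent).


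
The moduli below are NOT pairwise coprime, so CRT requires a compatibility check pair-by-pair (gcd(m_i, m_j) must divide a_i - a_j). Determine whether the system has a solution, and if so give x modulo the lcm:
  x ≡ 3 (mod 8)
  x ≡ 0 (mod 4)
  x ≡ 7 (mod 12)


Moduli 8, 4, 12 are not pairwise coprime, so CRT works modulo lcm(m_i) when all pairwise compatibility conditions hold.
Pairwise compatibility: gcd(m_i, m_j) must divide a_i - a_j for every pair.
Merge one congruence at a time:
  Start: x ≡ 3 (mod 8).
  Combine with x ≡ 0 (mod 4): gcd(8, 4) = 4, and 0 - 3 = -3 is NOT divisible by 4.
    ⇒ system is inconsistent (no integer solution).

No solution (the system is inconsistent).


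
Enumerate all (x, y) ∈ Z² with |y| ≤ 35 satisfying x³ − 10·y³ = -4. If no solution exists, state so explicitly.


The equation is x³ - 10y³ = -4. For fixed y, x³ = 10·y³ − 4, so a solution requires the RHS to be a perfect cube.
Strategy: iterate y from -35 to 35, compute RHS = 10·y³ − 4, and check whether it is a (positive or negative) perfect cube.
Check small values of y:
  y = 0: RHS = -4 is not a perfect cube.
  y = 1: RHS = 6 is not a perfect cube.
  y = -1: RHS = -14 is not a perfect cube.
  y = 2: RHS = 76 is not a perfect cube.
  y = -2: RHS = -84 is not a perfect cube.
  y = 3: RHS = 266 is not a perfect cube.
  y = -3: RHS = -274 is not a perfect cube.
Continuing the search up to |y| = 35 finds no solutions either.
No (x, y) in the scanned range satisfies the equation.

No integer solutions with |y| ≤ 35.


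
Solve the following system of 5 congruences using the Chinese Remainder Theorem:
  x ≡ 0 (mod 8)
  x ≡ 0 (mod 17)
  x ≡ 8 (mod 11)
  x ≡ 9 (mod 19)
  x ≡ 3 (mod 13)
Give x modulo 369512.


Product of moduli M = 8 · 17 · 11 · 19 · 13 = 369512.
Merge one congruence at a time:
  Start: x ≡ 0 (mod 8).
  Combine with x ≡ 0 (mod 17); new modulus lcm = 136.
    Write x = 0 + 8·t and substitute into x ≡ 0 (mod 17): 8·t ≡ 0 − 0 = 0 (mod 17).
    The inverse of 8 mod 17 is 15 (since 8·15 = 120 = 7·17 + 1), so t ≡ 15·0 = 0 ≡ 0 (mod 17).
    Then x = 0 + 8·0 = 0, valid modulo lcm(8, 17) = 136: x ≡ 0 (mod 136).
  Combine with x ≡ 8 (mod 11); new modulus lcm = 1496.
    Write x = 0 + 136·t and substitute into x ≡ 8 (mod 11): 136·t ≡ 8 − 0 = 8 (mod 11).
    Reduce coefficients mod 11: 4·t ≡ 8 (mod 11).
    The inverse of 4 mod 11 is 3 (since 4·3 = 12 = 1·11 + 1), so t ≡ 3·8 = 24 ≡ 2 (mod 11).
    Then x = 0 + 136·2 = 272, valid modulo lcm(136, 11) = 1496: x ≡ 272 (mod 1496).
  Combine with x ≡ 9 (mod 19); new modulus lcm = 28424.
    Write x = 272 + 1496·t and substitute into x ≡ 9 (mod 19): 1496·t ≡ 9 − 272 = -263 (mod 19).
    Reduce coefficients mod 19: 14·t ≡ 3 (mod 19).
    The inverse of 14 mod 19 is 15 (since 14·15 = 210 = 11·19 + 1), so t ≡ 15·3 = 45 ≡ 7 (mod 19).
    Then x = 272 + 1496·7 = 10744, valid modulo lcm(1496, 19) = 28424: x ≡ 10744 (mod 28424).
  Combine with x ≡ 3 (mod 13); new modulus lcm = 369512.
    Write x = 10744 + 28424·t and substitute into x ≡ 3 (mod 13): 28424·t ≡ 3 − 10744 = -10741 (mod 13).
    Reduce coefficients mod 13: 6·t ≡ 10 (mod 13).
    The inverse of 6 mod 13 is 11 (since 6·11 = 66 = 5·13 + 1), so t ≡ 11·10 = 110 ≡ 6 (mod 13).
    Then x = 10744 + 28424·6 = 181288, valid modulo lcm(28424, 13) = 369512: x ≡ 181288 (mod 369512).
Verify against each original: 181288 mod 8 = 0, 181288 mod 17 = 0, 181288 mod 11 = 8, 181288 mod 19 = 9, 181288 mod 13 = 3.

x ≡ 181288 (mod 369512).


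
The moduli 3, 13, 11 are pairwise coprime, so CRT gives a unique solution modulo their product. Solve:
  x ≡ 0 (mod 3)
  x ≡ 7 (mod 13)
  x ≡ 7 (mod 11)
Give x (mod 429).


Moduli 3, 13, 11 are pairwise coprime; by CRT there is a unique solution modulo M = 3 · 13 · 11 = 429.
Solve pairwise, accumulating the modulus:
  Start with x ≡ 0 (mod 3).
  Combine with x ≡ 7 (mod 13): since gcd(3, 13) = 1, we get a unique residue mod 39.
    Write x = 0 + 3·t and substitute into x ≡ 7 (mod 13): 3·t ≡ 7 − 0 = 7 (mod 13).
    The inverse of 3 mod 13 is 9 (since 3·9 = 27 = 2·13 + 1), so t ≡ 9·7 = 63 ≡ 11 (mod 13).
    Then x = 0 + 3·11 = 33, valid modulo lcm(3, 13) = 39: x ≡ 33 (mod 39).
  Combine with x ≡ 7 (mod 11): since gcd(39, 11) = 1, we get a unique residue mod 429.
    Write x = 33 + 39·t and substitute into x ≡ 7 (mod 11): 39·t ≡ 7 − 33 = -26 (mod 11).
    Reduce coefficients mod 11: 6·t ≡ 7 (mod 11).
    The inverse of 6 mod 11 is 2 (since 6·2 = 12 = 1·11 + 1), so t ≡ 2·7 = 14 ≡ 3 (mod 11).
    Then x = 33 + 39·3 = 150, valid modulo lcm(39, 11) = 429: x ≡ 150 (mod 429).
Verify: 150 mod 3 = 0 ✓, 150 mod 13 = 7 ✓, 150 mod 11 = 7 ✓.

x ≡ 150 (mod 429).


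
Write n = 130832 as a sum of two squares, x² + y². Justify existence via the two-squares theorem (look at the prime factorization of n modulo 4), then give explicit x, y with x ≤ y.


Step 1: Factor n = 130832 = 2^4 · 13 · 17 · 37.
Step 2: Check the mod-4 condition on each prime factor: 2 = 2 (special); 13 ≡ 1 (mod 4), exponent 1; 17 ≡ 1 (mod 4), exponent 1; 37 ≡ 1 (mod 4), exponent 1.
All primes ≡ 3 (mod 4) appear to even exponent (or don't appear), so by the two-squares theorem n IS expressible as a sum of two squares.
Step 3: Build a representation. Group n = k² · m with k = 4 and m = 13 · 17 · 37 = 8177 (a product of primes ≡ 1 (mod 4)); a representation of m scales to one of n via (k·x)² + (k·y)² = k²(x² + y²). Each prime p ≡ 1 (mod 4) is itself a sum of two squares; find a² by testing p − a² for a perfect square:
  13: 13 − 1² = 12, 13 − 2² = 9 = 3² ⇒ 13 = 2² + 3².
  17: 17 − 1² = 16 = 4² ⇒ 17 = 1² + 4².
  37: 37 − 1² = 36 = 6² ⇒ 37 = 1² + 6².
  Combine using the Brahmagupta–Fibonacci identity (a² + b²)(c² + d²) = (ac − bd)² + (ad + bc)² = (ac + bd)² + (ad − bc)²:
  13 · 17 = 221: from (2² + 3²)(1² + 4²), take (2·1 − 3·4, 2·4 + 3·1) = (2 − 12, 8 + 3) = (-10, 11); dropping signs (only squares matter) gives (10, 11); check 10² + 11² = 100 + 121 = 221 ✓.
  221 · 37 = 8177: from (10² + 11²)(1² + 6²), take (10·1 − 11·6, 10·6 + 11·1) = (10 − 66, 60 + 11) = (-56, 71); dropping signs (only squares matter) gives (56, 71); check 56² + 71² = 3136 + 5041 = 8177 ✓.
  Scale by k = 4: (4·56, 4·71) = (224, 284).
Step 4: Order so x ≤ y and verify: 224² + 284² = 50176 + 80656 = 130832 = n. ✓

n = 130832 = 224² + 284² (one valid representation with x ≤ y).


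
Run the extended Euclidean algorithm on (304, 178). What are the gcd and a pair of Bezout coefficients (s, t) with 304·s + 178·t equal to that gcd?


Euclidean algorithm on (304, 178) — divide until remainder is 0:
  304 = 1 · 178 + 126
  178 = 1 · 126 + 52
  126 = 2 · 52 + 22
  52 = 2 · 22 + 8
  22 = 2 · 8 + 6
  8 = 1 · 6 + 2
  6 = 3 · 2 + 0
gcd(304, 178) = 2.
Track Bezout coefficients alongside the remainders: start with r₀ = 304 = a·1 + b·0 (s = 1, t = 0) and r₁ = 178 = a·0 + b·1 (s = 0, t = 1); each new remainder r_{k+1} = r_{k-1} − q_k·r_k inherits s_{k+1} = s_{k-1} − q_k·s_k, t_{k+1} = t_{k-1} − q_k·t_k, so r_k = a·s_k + b·t_k at every step:
  q = 1: r = 126, s = 1 − 1·0 = 1, t = 0 − 1·1 = -1  (check: 304·1 + 178·(-1) = 126)
  q = 1: r = 52, s = 0 − 1·1 = -1, t = 1 − 1·(-1) = 2  (check: 304·(-1) + 178·2 = 52)
  q = 2: r = 22, s = 1 − 2·(-1) = 3, t = -1 − 2·2 = -5  (check: 304·3 + 178·(-5) = 22)
  q = 2: r = 8, s = -1 − 2·3 = -7, t = 2 − 2·(-5) = 12  (check: 304·(-7) + 178·12 = 8)
  q = 2: r = 6, s = 3 − 2·(-7) = 17, t = -5 − 2·12 = -29  (check: 304·17 + 178·(-29) = 6)
  q = 1: r = 2, s = -7 − 1·17 = -24, t = 12 − 1·(-29) = 41  (check: 304·(-24) + 178·41 = 2)
The row with r = 2 (the gcd) gives the Bezout coefficients s = -24, t = 41.
Result: 304 · (-24) + 178 · (41) = 2.

gcd(304, 178) = 2; s = -24, t = 41 (check: 304·(-24) + 178·41 = 2).


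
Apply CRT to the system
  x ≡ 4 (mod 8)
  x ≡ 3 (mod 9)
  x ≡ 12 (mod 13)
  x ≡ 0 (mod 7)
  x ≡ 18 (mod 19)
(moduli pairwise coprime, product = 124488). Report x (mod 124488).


Product of moduli M = 8 · 9 · 13 · 7 · 19 = 124488.
Merge one congruence at a time:
  Start: x ≡ 4 (mod 8).
  Combine with x ≡ 3 (mod 9); new modulus lcm = 72.
    Write x = 4 + 8·t and substitute into x ≡ 3 (mod 9): 8·t ≡ 3 − 4 = -1 (mod 9).
    Reduce coefficients mod 9: 8·t ≡ 8 (mod 9).
    The inverse of 8 mod 9 is 8 (since 8·8 = 64 = 7·9 + 1), so t ≡ 8·8 = 64 ≡ 1 (mod 9).
    Then x = 4 + 8·1 = 12, valid modulo lcm(8, 9) = 72: x ≡ 12 (mod 72).
  Combine with x ≡ 12 (mod 13); new modulus lcm = 936.
    Write x = 12 + 72·t and substitute into x ≡ 12 (mod 13): 72·t ≡ 12 − 12 = 0 (mod 13).
    Reduce coefficients mod 13: 7·t ≡ 0 (mod 13).
    The inverse of 7 mod 13 is 2 (since 7·2 = 14 = 1·13 + 1), so t ≡ 2·0 = 0 ≡ 0 (mod 13).
    Then x = 12 + 72·0 = 12, valid modulo lcm(72, 13) = 936: x ≡ 12 (mod 936).
  Combine with x ≡ 0 (mod 7); new modulus lcm = 6552.
    Write x = 12 + 936·t and substitute into x ≡ 0 (mod 7): 936·t ≡ 0 − 12 = -12 (mod 7).
    Reduce coefficients mod 7: 5·t ≡ 2 (mod 7).
    The inverse of 5 mod 7 is 3 (since 5·3 = 15 = 2·7 + 1), so t ≡ 3·2 = 6 ≡ 6 (mod 7).
    Then x = 12 + 936·6 = 5628, valid modulo lcm(936, 7) = 6552: x ≡ 5628 (mod 6552).
  Combine with x ≡ 18 (mod 19); new modulus lcm = 124488.
    Write x = 5628 + 6552·t and substitute into x ≡ 18 (mod 19): 6552·t ≡ 18 − 5628 = -5610 (mod 19).
    Reduce coefficients mod 19: 16·t ≡ 14 (mod 19).
    The inverse of 16 mod 19 is 6 (since 16·6 = 96 = 5·19 + 1), so t ≡ 6·14 = 84 ≡ 8 (mod 19).
    Then x = 5628 + 6552·8 = 58044, valid modulo lcm(6552, 19) = 124488: x ≡ 58044 (mod 124488).
Verify against each original: 58044 mod 8 = 4, 58044 mod 9 = 3, 58044 mod 13 = 12, 58044 mod 7 = 0, 58044 mod 19 = 18.

x ≡ 58044 (mod 124488).


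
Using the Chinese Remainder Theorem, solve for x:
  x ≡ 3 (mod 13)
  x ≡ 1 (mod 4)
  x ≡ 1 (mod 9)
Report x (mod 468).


Moduli 13, 4, 9 are pairwise coprime; by CRT there is a unique solution modulo M = 13 · 4 · 9 = 468.
Solve pairwise, accumulating the modulus:
  Start with x ≡ 3 (mod 13).
  Combine with x ≡ 1 (mod 4): since gcd(13, 4) = 1, we get a unique residue mod 52.
    Write x = 3 + 13·t and substitute into x ≡ 1 (mod 4): 13·t ≡ 1 − 3 = -2 (mod 4).
    Reduce coefficients mod 4: 1·t ≡ 2 (mod 4).
    So t ≡ 2 (mod 4).
    Then x = 3 + 13·2 = 29, valid modulo lcm(13, 4) = 52: x ≡ 29 (mod 52).
  Combine with x ≡ 1 (mod 9): since gcd(52, 9) = 1, we get a unique residue mod 468.
    Write x = 29 + 52·t and substitute into x ≡ 1 (mod 9): 52·t ≡ 1 − 29 = -28 (mod 9).
    Reduce coefficients mod 9: 7·t ≡ 8 (mod 9).
    The inverse of 7 mod 9 is 4 (since 7·4 = 28 = 3·9 + 1), so t ≡ 4·8 = 32 ≡ 5 (mod 9).
    Then x = 29 + 52·5 = 289, valid modulo lcm(52, 9) = 468: x ≡ 289 (mod 468).
Verify: 289 mod 13 = 3 ✓, 289 mod 4 = 1 ✓, 289 mod 9 = 1 ✓.

x ≡ 289 (mod 468).


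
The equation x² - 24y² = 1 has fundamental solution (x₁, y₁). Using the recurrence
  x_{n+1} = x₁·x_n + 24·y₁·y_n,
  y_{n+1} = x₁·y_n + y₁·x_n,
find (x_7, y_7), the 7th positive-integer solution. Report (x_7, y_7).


Step 1: Find the fundamental solution (x₁, y₁) of x² - 24y² = 1.
  Expand √24 as a continued fraction. a₀ = ⌊√24⌋ = 4; iterate m_{k+1} = d_k·a_k − m_k, d_{k+1} = (24 − m_{k+1}²)/d_k, a_{k+1} = ⌊(a₀ + m_{k+1})/d_{k+1}⌋ (starting m₀ = 0, d₀ = 1), with convergents p_k = a_k·p_{k-1} + p_{k-2}, q_k = a_k·q_{k-1} + q_{k-2} (p₋₁ = 1, q₋₁ = 0):
  k = 0: a₀ = 4; p₀/q₀ = 4/1; p₀² − 24·q₀² = 16 − 24 = -8.
  k = 1: m = 4, d = 8, a = ⌊(4 + 4)/8⌋ = 1; p/q = (1·4 + 1)/(1·1 + 0) = 5/1; p² − 24·q² = 25 − 24 = 1.
  The first convergent with p² − 24·q² = 1 gives the fundamental solution (x₁, y₁) = (5, 1).
Step 2: Apply the recurrence (x_{n+1}, y_{n+1}) = (x₁x_n + 24y₁y_n, x₁y_n + y₁x_n) repeatedly.
  From (x_1, y_1) = (5, 1): x_2 = 5·5 + 24·1·1 = 49; y_2 = 5·1 + 1·5 = 10.
  From (x_2, y_2) = (49, 10): x_3 = 5·49 + 24·1·10 = 485; y_3 = 5·10 + 1·49 = 99.
  From (x_3, y_3) = (485, 99): x_4 = 5·485 + 24·1·99 = 4801; y_4 = 5·99 + 1·485 = 980.
  From (x_4, y_4) = (4801, 980): x_5 = 5·4801 + 24·1·980 = 47525; y_5 = 5·980 + 1·4801 = 9701.
  From (x_5, y_5) = (47525, 9701): x_6 = 5·47525 + 24·1·9701 = 470449; y_6 = 5·9701 + 1·47525 = 96030.
  From (x_6, y_6) = (470449, 96030): x_7 = 5·470449 + 24·1·96030 = 4656965; y_7 = 5·96030 + 1·470449 = 950599.
Step 3: Verify x_7² - 24·y_7² = 21687323011225 - 21687323011224 = 1 (should be 1). ✓

(x_1, y_1) = (5, 1); (x_7, y_7) = (4656965, 950599).


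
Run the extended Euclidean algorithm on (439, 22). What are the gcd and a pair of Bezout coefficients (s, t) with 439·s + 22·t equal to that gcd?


Euclidean algorithm on (439, 22) — divide until remainder is 0:
  439 = 19 · 22 + 21
  22 = 1 · 21 + 1
  21 = 21 · 1 + 0
gcd(439, 22) = 1.
Track Bezout coefficients alongside the remainders: start with r₀ = 439 = a·1 + b·0 (s = 1, t = 0) and r₁ = 22 = a·0 + b·1 (s = 0, t = 1); each new remainder r_{k+1} = r_{k-1} − q_k·r_k inherits s_{k+1} = s_{k-1} − q_k·s_k, t_{k+1} = t_{k-1} − q_k·t_k, so r_k = a·s_k + b·t_k at every step:
  q = 19: r = 21, s = 1 − 19·0 = 1, t = 0 − 19·1 = -19  (check: 439·1 + 22·(-19) = 21)
  q = 1: r = 1, s = 0 − 1·1 = -1, t = 1 − 1·(-19) = 20  (check: 439·(-1) + 22·20 = 1)
The row with r = 1 (the gcd) gives the Bezout coefficients s = -1, t = 20.
Result: 439 · (-1) + 22 · (20) = 1.

gcd(439, 22) = 1; s = -1, t = 20 (check: 439·(-1) + 22·20 = 1).


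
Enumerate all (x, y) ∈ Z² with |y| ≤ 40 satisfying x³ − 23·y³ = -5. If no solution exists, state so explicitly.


The equation is x³ - 23y³ = -5. For fixed y, x³ = 23·y³ − 5, so a solution requires the RHS to be a perfect cube.
Strategy: iterate y from -40 to 40, compute RHS = 23·y³ − 5, and check whether it is a (positive or negative) perfect cube.
Check small values of y:
  y = 0: RHS = -5 is not a perfect cube.
  y = 1: RHS = 18 is not a perfect cube.
  y = -1: RHS = -28 is not a perfect cube.
  y = 2: RHS = 179 is not a perfect cube.
  y = -2: RHS = -189 is not a perfect cube.
  y = 3: RHS = 616 is not a perfect cube.
  y = -3: RHS = -626 is not a perfect cube.
Continuing the search up to |y| = 40 finds no solutions either.
No (x, y) in the scanned range satisfies the equation.

No integer solutions with |y| ≤ 40.


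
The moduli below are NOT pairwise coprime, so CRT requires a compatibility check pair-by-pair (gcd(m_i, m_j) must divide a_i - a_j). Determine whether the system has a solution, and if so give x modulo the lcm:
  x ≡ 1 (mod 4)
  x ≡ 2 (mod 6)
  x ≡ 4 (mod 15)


Moduli 4, 6, 15 are not pairwise coprime, so CRT works modulo lcm(m_i) when all pairwise compatibility conditions hold.
Pairwise compatibility: gcd(m_i, m_j) must divide a_i - a_j for every pair.
Merge one congruence at a time:
  Start: x ≡ 1 (mod 4).
  Combine with x ≡ 2 (mod 6): gcd(4, 6) = 2, and 2 - 1 = 1 is NOT divisible by 2.
    ⇒ system is inconsistent (no integer solution).

No solution (the system is inconsistent).


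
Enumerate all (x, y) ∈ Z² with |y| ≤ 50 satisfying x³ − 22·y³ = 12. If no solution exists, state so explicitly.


The equation is x³ - 22y³ = 12. For fixed y, x³ = 22·y³ + 12, so a solution requires the RHS to be a perfect cube.
Strategy: iterate y from -50 to 50, compute RHS = 22·y³ + 12, and check whether it is a (positive or negative) perfect cube.
Check small values of y:
  y = 0: RHS = 12 is not a perfect cube.
  y = 1: RHS = 34 is not a perfect cube.
  y = -1: RHS = -10 is not a perfect cube.
  y = 2: RHS = 188 is not a perfect cube.
  y = -2: RHS = -164 is not a perfect cube.
  y = 3: RHS = 606 is not a perfect cube.
  y = -3: RHS = -582 is not a perfect cube.
Continuing the search up to |y| = 50 finds no solutions either.
No (x, y) in the scanned range satisfies the equation.

No integer solutions with |y| ≤ 50.


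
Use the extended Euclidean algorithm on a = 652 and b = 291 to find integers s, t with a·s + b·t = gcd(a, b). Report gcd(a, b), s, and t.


Euclidean algorithm on (652, 291) — divide until remainder is 0:
  652 = 2 · 291 + 70
  291 = 4 · 70 + 11
  70 = 6 · 11 + 4
  11 = 2 · 4 + 3
  4 = 1 · 3 + 1
  3 = 3 · 1 + 0
gcd(652, 291) = 1.
Track Bezout coefficients alongside the remainders: start with r₀ = 652 = a·1 + b·0 (s = 1, t = 0) and r₁ = 291 = a·0 + b·1 (s = 0, t = 1); each new remainder r_{k+1} = r_{k-1} − q_k·r_k inherits s_{k+1} = s_{k-1} − q_k·s_k, t_{k+1} = t_{k-1} − q_k·t_k, so r_k = a·s_k + b·t_k at every step:
  q = 2: r = 70, s = 1 − 2·0 = 1, t = 0 − 2·1 = -2  (check: 652·1 + 291·(-2) = 70)
  q = 4: r = 11, s = 0 − 4·1 = -4, t = 1 − 4·(-2) = 9  (check: 652·(-4) + 291·9 = 11)
  q = 6: r = 4, s = 1 − 6·(-4) = 25, t = -2 − 6·9 = -56  (check: 652·25 + 291·(-56) = 4)
  q = 2: r = 3, s = -4 − 2·25 = -54, t = 9 − 2·(-56) = 121  (check: 652·(-54) + 291·121 = 3)
  q = 1: r = 1, s = 25 − 1·(-54) = 79, t = -56 − 1·121 = -177  (check: 652·79 + 291·(-177) = 1)
The row with r = 1 (the gcd) gives the Bezout coefficients s = 79, t = -177.
Result: 652 · (79) + 291 · (-177) = 1.

gcd(652, 291) = 1; s = 79, t = -177 (check: 652·79 + 291·(-177) = 1).


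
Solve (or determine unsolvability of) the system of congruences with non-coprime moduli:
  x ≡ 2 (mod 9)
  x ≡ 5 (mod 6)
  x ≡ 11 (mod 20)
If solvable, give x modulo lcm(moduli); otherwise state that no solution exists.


Moduli 9, 6, 20 are not pairwise coprime, so CRT works modulo lcm(m_i) when all pairwise compatibility conditions hold.
Pairwise compatibility: gcd(m_i, m_j) must divide a_i - a_j for every pair.
Merge one congruence at a time:
  Start: x ≡ 2 (mod 9).
  Combine with x ≡ 5 (mod 6): gcd(9, 6) = 3; 5 - 2 = 3, which IS divisible by 3, so compatible.
    Write x = 2 + 9·t and substitute into x ≡ 5 (mod 6): 9·t ≡ 5 − 2 = 3 (mod 6).
    Divide the congruence (and modulus) by g = 3: 3·t ≡ 1 (mod 2).
    Reduce coefficients mod 2: 1·t ≡ 1 (mod 2).
    So t ≡ 1 (mod 2).
    Then x = 2 + 9·1 = 11, valid modulo lcm(9, 6) = 18: x ≡ 11 (mod 18).
  Combine with x ≡ 11 (mod 20): gcd(18, 20) = 2; 11 - 11 = 0, which IS divisible by 2, so compatible.
    Write x = 11 + 18·t and substitute into x ≡ 11 (mod 20): 18·t ≡ 11 − 11 = 0 (mod 20).
    Divide the congruence (and modulus) by g = 2: 9·t ≡ 0 (mod 10).
    The inverse of 9 mod 10 is 9 (since 9·9 = 81 = 8·10 + 1), so t ≡ 9·0 = 0 ≡ 0 (mod 10).
    Then x = 11 + 18·0 = 11, valid modulo lcm(18, 20) = 180: x ≡ 11 (mod 180).
Verify: 11 mod 9 = 2, 11 mod 6 = 5, 11 mod 20 = 11.

x ≡ 11 (mod 180).


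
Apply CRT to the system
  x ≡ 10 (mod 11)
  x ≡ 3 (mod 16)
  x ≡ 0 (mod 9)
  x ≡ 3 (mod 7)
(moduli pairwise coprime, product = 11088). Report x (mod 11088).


Product of moduli M = 11 · 16 · 9 · 7 = 11088.
Merge one congruence at a time:
  Start: x ≡ 10 (mod 11).
  Combine with x ≡ 3 (mod 16); new modulus lcm = 176.
    Write x = 10 + 11·t and substitute into x ≡ 3 (mod 16): 11·t ≡ 3 − 10 = -7 (mod 16).
    Reduce coefficients mod 16: 11·t ≡ 9 (mod 16).
    The inverse of 11 mod 16 is 3 (since 11·3 = 33 = 2·16 + 1), so t ≡ 3·9 = 27 ≡ 11 (mod 16).
    Then x = 10 + 11·11 = 131, valid modulo lcm(11, 16) = 176: x ≡ 131 (mod 176).
  Combine with x ≡ 0 (mod 9); new modulus lcm = 1584.
    Write x = 131 + 176·t and substitute into x ≡ 0 (mod 9): 176·t ≡ 0 − 131 = -131 (mod 9).
    Reduce coefficients mod 9: 5·t ≡ 4 (mod 9).
    The inverse of 5 mod 9 is 2 (since 5·2 = 10 = 1·9 + 1), so t ≡ 2·4 = 8 ≡ 8 (mod 9).
    Then x = 131 + 176·8 = 1539, valid modulo lcm(176, 9) = 1584: x ≡ 1539 (mod 1584).
  Combine with x ≡ 3 (mod 7); new modulus lcm = 11088.
    Write x = 1539 + 1584·t and substitute into x ≡ 3 (mod 7): 1584·t ≡ 3 − 1539 = -1536 (mod 7).
    Reduce coefficients mod 7: 2·t ≡ 4 (mod 7).
    The inverse of 2 mod 7 is 4 (since 2·4 = 8 = 1·7 + 1), so t ≡ 4·4 = 16 ≡ 2 (mod 7).
    Then x = 1539 + 1584·2 = 4707, valid modulo lcm(1584, 7) = 11088: x ≡ 4707 (mod 11088).
Verify against each original: 4707 mod 11 = 10, 4707 mod 16 = 3, 4707 mod 9 = 0, 4707 mod 7 = 3.

x ≡ 4707 (mod 11088).


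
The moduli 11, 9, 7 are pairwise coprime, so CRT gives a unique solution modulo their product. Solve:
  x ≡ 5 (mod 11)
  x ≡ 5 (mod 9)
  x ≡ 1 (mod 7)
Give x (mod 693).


Moduli 11, 9, 7 are pairwise coprime; by CRT there is a unique solution modulo M = 11 · 9 · 7 = 693.
Solve pairwise, accumulating the modulus:
  Start with x ≡ 5 (mod 11).
  Combine with x ≡ 5 (mod 9): since gcd(11, 9) = 1, we get a unique residue mod 99.
    Write x = 5 + 11·t and substitute into x ≡ 5 (mod 9): 11·t ≡ 5 − 5 = 0 (mod 9).
    Reduce coefficients mod 9: 2·t ≡ 0 (mod 9).
    The inverse of 2 mod 9 is 5 (since 2·5 = 10 = 1·9 + 1), so t ≡ 5·0 = 0 ≡ 0 (mod 9).
    Then x = 5 + 11·0 = 5, valid modulo lcm(11, 9) = 99: x ≡ 5 (mod 99).
  Combine with x ≡ 1 (mod 7): since gcd(99, 7) = 1, we get a unique residue mod 693.
    Write x = 5 + 99·t and substitute into x ≡ 1 (mod 7): 99·t ≡ 1 − 5 = -4 (mod 7).
    Reduce coefficients mod 7: 1·t ≡ 3 (mod 7).
    So t ≡ 3 (mod 7).
    Then x = 5 + 99·3 = 302, valid modulo lcm(99, 7) = 693: x ≡ 302 (mod 693).
Verify: 302 mod 11 = 5 ✓, 302 mod 9 = 5 ✓, 302 mod 7 = 1 ✓.

x ≡ 302 (mod 693).


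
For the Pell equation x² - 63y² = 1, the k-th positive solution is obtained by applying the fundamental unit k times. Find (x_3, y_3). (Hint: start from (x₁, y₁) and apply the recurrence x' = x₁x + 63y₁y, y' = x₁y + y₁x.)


Step 1: Find the fundamental solution (x₁, y₁) of x² - 63y² = 1.
  Expand √63 as a continued fraction. a₀ = ⌊√63⌋ = 7; iterate m_{k+1} = d_k·a_k − m_k, d_{k+1} = (63 − m_{k+1}²)/d_k, a_{k+1} = ⌊(a₀ + m_{k+1})/d_{k+1}⌋ (starting m₀ = 0, d₀ = 1), with convergents p_k = a_k·p_{k-1} + p_{k-2}, q_k = a_k·q_{k-1} + q_{k-2} (p₋₁ = 1, q₋₁ = 0):
  k = 0: a₀ = 7; p₀/q₀ = 7/1; p₀² − 63·q₀² = 49 − 63 = -14.
  k = 1: m = 7, d = 14, a = ⌊(7 + 7)/14⌋ = 1; p/q = (1·7 + 1)/(1·1 + 0) = 8/1; p² − 63·q² = 64 − 63 = 1.
  The first convergent with p² − 63·q² = 1 gives the fundamental solution (x₁, y₁) = (8, 1).
Step 2: Apply the recurrence (x_{n+1}, y_{n+1}) = (x₁x_n + 63y₁y_n, x₁y_n + y₁x_n) repeatedly.
  From (x_1, y_1) = (8, 1): x_2 = 8·8 + 63·1·1 = 127; y_2 = 8·1 + 1·8 = 16.
  From (x_2, y_2) = (127, 16): x_3 = 8·127 + 63·1·16 = 2024; y_3 = 8·16 + 1·127 = 255.
Step 3: Verify x_3² - 63·y_3² = 4096576 - 4096575 = 1 (should be 1). ✓

(x_1, y_1) = (8, 1); (x_3, y_3) = (2024, 255).


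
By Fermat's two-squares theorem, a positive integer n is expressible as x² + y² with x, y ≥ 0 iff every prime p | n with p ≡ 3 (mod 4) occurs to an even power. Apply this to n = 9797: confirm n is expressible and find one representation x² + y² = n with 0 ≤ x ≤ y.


Step 1: Factor n = 9797 = 97 · 101.
Step 2: Check the mod-4 condition on each prime factor: 97 ≡ 1 (mod 4), exponent 1; 101 ≡ 1 (mod 4), exponent 1.
All primes ≡ 3 (mod 4) appear to even exponent (or don't appear), so by the two-squares theorem n IS expressible as a sum of two squares.
Step 3: Build a representation. Here n = 97 · 101 is a product of primes ≡ 1 (mod 4). Each prime p ≡ 1 (mod 4) is itself a sum of two squares; find a² by testing p − a² for a perfect square:
  97: 97 − 1² = 96, 97 − 2² = 93, 97 − 3² = 88, 97 − 4² = 81 = 9² ⇒ 97 = 4² + 9².
  101: 101 − 1² = 100 = 10² ⇒ 101 = 1² + 10².
  Combine using the Brahmagupta–Fibonacci identity (a² + b²)(c² + d²) = (ac − bd)² + (ad + bc)² = (ac + bd)² + (ad − bc)²:
  97 · 101 = 9797: from (4² + 9²)(1² + 10²), take (4·1 − 9·10, 4·10 + 9·1) = (4 − 90, 40 + 9) = (-86, 49); dropping signs (only squares matter) gives (86, 49); check 86² + 49² = 7396 + 2401 = 9797 ✓.
Step 4: Order so x ≤ y and verify: 49² + 86² = 2401 + 7396 = 9797 = n. ✓

n = 9797 = 49² + 86² (one valid representation with x ≤ y).


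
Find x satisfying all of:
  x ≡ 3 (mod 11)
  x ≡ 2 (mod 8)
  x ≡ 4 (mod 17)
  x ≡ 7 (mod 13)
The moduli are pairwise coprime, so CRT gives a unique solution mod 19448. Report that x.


Product of moduli M = 11 · 8 · 17 · 13 = 19448.
Merge one congruence at a time:
  Start: x ≡ 3 (mod 11).
  Combine with x ≡ 2 (mod 8); new modulus lcm = 88.
    Write x = 3 + 11·t and substitute into x ≡ 2 (mod 8): 11·t ≡ 2 − 3 = -1 (mod 8).
    Reduce coefficients mod 8: 3·t ≡ 7 (mod 8).
    The inverse of 3 mod 8 is 3 (since 3·3 = 9 = 1·8 + 1), so t ≡ 3·7 = 21 ≡ 5 (mod 8).
    Then x = 3 + 11·5 = 58, valid modulo lcm(11, 8) = 88: x ≡ 58 (mod 88).
  Combine with x ≡ 4 (mod 17); new modulus lcm = 1496.
    Write x = 58 + 88·t and substitute into x ≡ 4 (mod 17): 88·t ≡ 4 − 58 = -54 (mod 17).
    Reduce coefficients mod 17: 3·t ≡ 14 (mod 17).
    The inverse of 3 mod 17 is 6 (since 3·6 = 18 = 1·17 + 1), so t ≡ 6·14 = 84 ≡ 16 (mod 17).
    Then x = 58 + 88·16 = 1466, valid modulo lcm(88, 17) = 1496: x ≡ 1466 (mod 1496).
  Combine with x ≡ 7 (mod 13); new modulus lcm = 19448.
    Write x = 1466 + 1496·t and substitute into x ≡ 7 (mod 13): 1496·t ≡ 7 − 1466 = -1459 (mod 13).
    Reduce coefficients mod 13: 1·t ≡ 10 (mod 13).
    So t ≡ 10 (mod 13).
    Then x = 1466 + 1496·10 = 16426, valid modulo lcm(1496, 13) = 19448: x ≡ 16426 (mod 19448).
Verify against each original: 16426 mod 11 = 3, 16426 mod 8 = 2, 16426 mod 17 = 4, 16426 mod 13 = 7.

x ≡ 16426 (mod 19448).


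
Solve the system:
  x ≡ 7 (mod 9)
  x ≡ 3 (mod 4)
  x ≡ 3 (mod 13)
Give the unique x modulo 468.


Moduli 9, 4, 13 are pairwise coprime; by CRT there is a unique solution modulo M = 9 · 4 · 13 = 468.
Solve pairwise, accumulating the modulus:
  Start with x ≡ 7 (mod 9).
  Combine with x ≡ 3 (mod 4): since gcd(9, 4) = 1, we get a unique residue mod 36.
    Write x = 7 + 9·t and substitute into x ≡ 3 (mod 4): 9·t ≡ 3 − 7 = -4 (mod 4).
    Reduce coefficients mod 4: 1·t ≡ 0 (mod 4).
    So t ≡ 0 (mod 4).
    Then x = 7 + 9·0 = 7, valid modulo lcm(9, 4) = 36: x ≡ 7 (mod 36).
  Combine with x ≡ 3 (mod 13): since gcd(36, 13) = 1, we get a unique residue mod 468.
    Write x = 7 + 36·t and substitute into x ≡ 3 (mod 13): 36·t ≡ 3 − 7 = -4 (mod 13).
    Reduce coefficients mod 13: 10·t ≡ 9 (mod 13).
    The inverse of 10 mod 13 is 4 (since 10·4 = 40 = 3·13 + 1), so t ≡ 4·9 = 36 ≡ 10 (mod 13).
    Then x = 7 + 36·10 = 367, valid modulo lcm(36, 13) = 468: x ≡ 367 (mod 468).
Verify: 367 mod 9 = 7 ✓, 367 mod 4 = 3 ✓, 367 mod 13 = 3 ✓.

x ≡ 367 (mod 468).


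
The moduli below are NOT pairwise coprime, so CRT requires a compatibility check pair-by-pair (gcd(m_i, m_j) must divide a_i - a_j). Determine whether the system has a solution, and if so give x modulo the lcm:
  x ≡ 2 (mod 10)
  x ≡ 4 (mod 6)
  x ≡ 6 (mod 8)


Moduli 10, 6, 8 are not pairwise coprime, so CRT works modulo lcm(m_i) when all pairwise compatibility conditions hold.
Pairwise compatibility: gcd(m_i, m_j) must divide a_i - a_j for every pair.
Merge one congruence at a time:
  Start: x ≡ 2 (mod 10).
  Combine with x ≡ 4 (mod 6): gcd(10, 6) = 2; 4 - 2 = 2, which IS divisible by 2, so compatible.
    Write x = 2 + 10·t and substitute into x ≡ 4 (mod 6): 10·t ≡ 4 − 2 = 2 (mod 6).
    Divide the congruence (and modulus) by g = 2: 5·t ≡ 1 (mod 3).
    Reduce coefficients mod 3: 2·t ≡ 1 (mod 3).
    The inverse of 2 mod 3 is 2 (since 2·2 = 4 = 1·3 + 1), so t ≡ 2·1 = 2 ≡ 2 (mod 3).
    Then x = 2 + 10·2 = 22, valid modulo lcm(10, 6) = 30: x ≡ 22 (mod 30).
  Combine with x ≡ 6 (mod 8): gcd(30, 8) = 2; 6 - 22 = -16, which IS divisible by 2, so compatible.
    Write x = 22 + 30·t and substitute into x ≡ 6 (mod 8): 30·t ≡ 6 − 22 = -16 (mod 8).
    Divide the congruence (and modulus) by g = 2: 15·t ≡ -8 (mod 4).
    Reduce coefficients mod 4: 3·t ≡ 0 (mod 4).
    The inverse of 3 mod 4 is 3 (since 3·3 = 9 = 2·4 + 1), so t ≡ 3·0 = 0 ≡ 0 (mod 4).
    Then x = 22 + 30·0 = 22, valid modulo lcm(30, 8) = 120: x ≡ 22 (mod 120).
Verify: 22 mod 10 = 2, 22 mod 6 = 4, 22 mod 8 = 6.

x ≡ 22 (mod 120).
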